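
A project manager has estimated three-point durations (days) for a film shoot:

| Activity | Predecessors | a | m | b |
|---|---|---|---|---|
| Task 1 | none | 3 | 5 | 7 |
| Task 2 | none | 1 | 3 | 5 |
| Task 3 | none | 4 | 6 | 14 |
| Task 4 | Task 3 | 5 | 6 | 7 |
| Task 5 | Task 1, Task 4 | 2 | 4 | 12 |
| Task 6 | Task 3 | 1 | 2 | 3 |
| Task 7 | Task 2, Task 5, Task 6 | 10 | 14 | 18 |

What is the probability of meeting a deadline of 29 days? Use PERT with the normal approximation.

te_Task 1 = (3 + 4·5 + 7)/6 = 30/6 = 5; σ²_Task 1 = ((7−3)/6)² = 0.444
te_Task 2 = (1 + 4·3 + 5)/6 = 18/6 = 3; σ²_Task 2 = ((5−1)/6)² = 0.444
te_Task 3 = (4 + 4·6 + 14)/6 = 42/6 = 7; σ²_Task 3 = ((14−4)/6)² = 2.778
te_Task 4 = (5 + 4·6 + 7)/6 = 36/6 = 6; σ²_Task 4 = ((7−5)/6)² = 0.111
te_Task 5 = (2 + 4·4 + 12)/6 = 30/6 = 5; σ²_Task 5 = ((12−2)/6)² = 2.778
te_Task 6 = (1 + 4·2 + 3)/6 = 12/6 = 2; σ²_Task 6 = ((3−1)/6)² = 0.111
te_Task 7 = (10 + 4·14 + 18)/6 = 84/6 = 14; σ²_Task 7 = ((18−10)/6)² = 1.778

Forward pass:
ES_Task 1 = 0; EF_Task 1 = 5
ES_Task 2 = 0; EF_Task 2 = 3
ES_Task 3 = 0; EF_Task 3 = 7
ES_Task 4 = 7; EF_Task 4 = 7+6 = 13
ES_Task 5 = max(EF_Task 1=5, EF_Task 4=13) = 13; EF_Task 5 = 13+5 = 18
ES_Task 6 = 7; EF_Task 6 = 7+2 = 9
ES_Task 7 = max(EF_Task 2=3, EF_Task 5=18, EF_Task 6=9) = 18; EF_Task 7 = 18+14 = 32
Expected project duration μ = 32 days. Critical path: Task 3 → Task 4 → Task 5 → Task 7.

Variance along critical path = 2.778 + 0.111 + 2.778 + 1.778 = 7.444; σ = √7.444 = 2.728 days.
Z = (29 − 32) / 2.728 = -1.100
P(T ≤ 29) = Φ(-1.100) ≈ 0.136

0.136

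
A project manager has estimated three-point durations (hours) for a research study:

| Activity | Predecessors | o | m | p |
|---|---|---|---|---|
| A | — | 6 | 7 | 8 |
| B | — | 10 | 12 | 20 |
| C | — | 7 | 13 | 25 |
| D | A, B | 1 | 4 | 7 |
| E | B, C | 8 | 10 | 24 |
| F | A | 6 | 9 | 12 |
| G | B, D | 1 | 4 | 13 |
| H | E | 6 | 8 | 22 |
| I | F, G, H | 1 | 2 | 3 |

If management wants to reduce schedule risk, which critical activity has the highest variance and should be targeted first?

te_A = (6 + 4·7 + 8)/6 = 42/6 = 7; σ²_A = ((8−6)/6)² = 0.111
te_B = (10 + 4·12 + 20)/6 = 78/6 = 13; σ²_B = ((20−10)/6)² = 2.778
te_C = (7 + 4·13 + 25)/6 = 84/6 = 14; σ²_C = ((25−7)/6)² = 9.000
te_D = (1 + 4·4 + 7)/6 = 24/6 = 4; σ²_D = ((7−1)/6)² = 1.000
te_E = (8 + 4·10 + 24)/6 = 72/6 = 12; σ²_E = ((24−8)/6)² = 7.111
te_F = (6 + 4·9 + 12)/6 = 54/6 = 9; σ²_F = ((12−6)/6)² = 1.000
te_G = (1 + 4·4 + 13)/6 = 30/6 = 5; σ²_G = ((13−1)/6)² = 4.000
te_H = (6 + 4·8 + 22)/6 = 60/6 = 10; σ²_H = ((22−6)/6)² = 7.111
te_I = (1 + 4·2 + 3)/6 = 12/6 = 2; σ²_I = ((3−1)/6)² = 0.111

Forward pass:
ES_A = 0; EF_A = 7
ES_B = 0; EF_B = 13
ES_C = 0; EF_C = 14
ES_D = max(EF_A=7, EF_B=13) = 13; EF_D = 13+4 = 17
ES_E = max(EF_B=13, EF_C=14) = 14; EF_E = 14+12 = 26
ES_F = 7; EF_F = 7+9 = 16
ES_G = max(EF_B=13, EF_D=17) = 17; EF_G = 17+5 = 22
ES_H = 26; EF_H = 26+10 = 36
ES_I = max(EF_F=16, EF_G=22, EF_H=36) = 36; EF_I = 36+2 = 38
Expected project duration μ = 38 hours. Critical path: C → E → H → I.

Variances on critical path: σ²_C=9.000, σ²_E=7.111, σ²_H=7.111, σ²_I=0.111.
Largest is σ²_C = 9.000.

C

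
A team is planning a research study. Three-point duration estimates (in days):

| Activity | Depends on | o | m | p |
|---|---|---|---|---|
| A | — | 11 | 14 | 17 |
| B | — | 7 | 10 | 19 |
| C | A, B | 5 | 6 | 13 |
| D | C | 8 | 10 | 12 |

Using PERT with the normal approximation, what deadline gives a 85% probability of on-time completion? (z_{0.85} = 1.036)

32.9 days

te_A = (11 + 4·14 + 17)/6 = 84/6 = 14; σ²_A = ((17−11)/6)² = 1.000
te_B = (7 + 4·10 + 19)/6 = 66/6 = 11; σ²_B = ((19−7)/6)² = 4.000
te_C = (5 + 4·6 + 13)/6 = 42/6 = 7; σ²_C = ((13−5)/6)² = 1.778
te_D = (8 + 4·10 + 12)/6 = 60/6 = 10; σ²_D = ((12−8)/6)² = 0.444

Forward pass:
ES_A = 0; EF_A = 14
ES_B = 0; EF_B = 11
ES_C = max(EF_A=14, EF_B=11) = 14; EF_C = 14+7 = 21
ES_D = 21; EF_D = 21+10 = 31
Expected project duration μ = 31 days. Critical path: A → C → D.

Variance along critical path = 1.000 + 1.778 + 0.444 = 3.222; σ = 1.795 days.
D = μ + z·σ = 31 + 1.036·1.795 = 32.9 days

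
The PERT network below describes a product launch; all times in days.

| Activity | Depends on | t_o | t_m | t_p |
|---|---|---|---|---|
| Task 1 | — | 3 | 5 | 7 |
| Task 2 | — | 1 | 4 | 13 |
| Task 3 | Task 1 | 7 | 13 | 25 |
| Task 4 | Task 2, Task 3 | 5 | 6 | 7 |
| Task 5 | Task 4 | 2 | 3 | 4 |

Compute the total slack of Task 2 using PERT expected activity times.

14 days

te_Task 1 = (3 + 4·5 + 7)/6 = 30/6 = 5
te_Task 2 = (1 + 4·4 + 13)/6 = 30/6 = 5
te_Task 3 = (7 + 4·13 + 25)/6 = 84/6 = 14
te_Task 4 = (5 + 4·6 + 7)/6 = 36/6 = 6
te_Task 5 = (2 + 4·3 + 4)/6 = 18/6 = 3

Forward pass:
ES_Task 1 = 0; EF_Task 1 = 5
ES_Task 2 = 0; EF_Task 2 = 5
ES_Task 3 = 5; EF_Task 3 = 5+14 = 19
ES_Task 4 = max(EF_Task 2=5, EF_Task 3=19) = 19; EF_Task 4 = 19+6 = 25
ES_Task 5 = 25; EF_Task 5 = 25+3 = 28
Expected project duration μ = 28 days. Critical path: Task 1 → Task 3 → Task 4 → Task 5.

Backward pass:
LF_Task 5 = 28; LS_Task 5 = 28−3 = 25
LF_Task 4 = LS_Task 5 = 25; LS_Task 4 = 25−6 = 19
LF_Task 3 = LS_Task 4 = 19; LS_Task 3 = 19−14 = 5
LF_Task 2 = LS_Task 4 = 19; LS_Task 2 = 19−5 = 14
LF_Task 1 = LS_Task 3 = 5; LS_Task 1 = 5−5 = 0
Slack_Task 2 = LS_Task 2 − ES_Task 2 = 14 − 0 = 14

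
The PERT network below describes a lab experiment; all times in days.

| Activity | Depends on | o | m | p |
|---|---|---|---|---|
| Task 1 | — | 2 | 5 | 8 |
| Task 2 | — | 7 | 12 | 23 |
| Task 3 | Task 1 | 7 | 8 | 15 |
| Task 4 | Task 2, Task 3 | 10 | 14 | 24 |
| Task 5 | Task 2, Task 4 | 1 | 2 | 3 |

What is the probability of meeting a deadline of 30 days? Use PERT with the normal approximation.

te_Task 1 = (2 + 4·5 + 8)/6 = 30/6 = 5; σ²_Task 1 = ((8−2)/6)² = 1.000
te_Task 2 = (7 + 4·12 + 23)/6 = 78/6 = 13; σ²_Task 2 = ((23−7)/6)² = 7.111
te_Task 3 = (7 + 4·8 + 15)/6 = 54/6 = 9; σ²_Task 3 = ((15−7)/6)² = 1.778
te_Task 4 = (10 + 4·14 + 24)/6 = 90/6 = 15; σ²_Task 4 = ((24−10)/6)² = 5.444
te_Task 5 = (1 + 4·2 + 3)/6 = 12/6 = 2; σ²_Task 5 = ((3−1)/6)² = 0.111

Forward pass:
ES_Task 1 = 0; EF_Task 1 = 5
ES_Task 2 = 0; EF_Task 2 = 13
ES_Task 3 = 5; EF_Task 3 = 5+9 = 14
ES_Task 4 = max(EF_Task 2=13, EF_Task 3=14) = 14; EF_Task 4 = 14+15 = 29
ES_Task 5 = max(EF_Task 2=13, EF_Task 4=29) = 29; EF_Task 5 = 29+2 = 31
Expected project duration μ = 31 days. Critical path: Task 1 → Task 3 → Task 4 → Task 5.

Variance along critical path = 1.000 + 1.778 + 5.444 + 0.111 = 8.333; σ = √8.333 = 2.887 days.
Z = (30 − 31) / 2.887 = -0.346
P(T ≤ 30) = Φ(-0.346) ≈ 0.365

0.365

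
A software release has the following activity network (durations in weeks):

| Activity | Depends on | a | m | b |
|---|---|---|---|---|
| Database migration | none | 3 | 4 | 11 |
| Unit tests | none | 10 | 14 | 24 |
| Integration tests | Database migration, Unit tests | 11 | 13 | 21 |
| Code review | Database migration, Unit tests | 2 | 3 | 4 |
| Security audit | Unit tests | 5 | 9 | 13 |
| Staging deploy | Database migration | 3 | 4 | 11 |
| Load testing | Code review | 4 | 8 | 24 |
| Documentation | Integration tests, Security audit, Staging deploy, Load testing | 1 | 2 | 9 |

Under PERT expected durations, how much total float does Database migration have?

te_Database migration = (3 + 4·4 + 11)/6 = 30/6 = 5
te_Unit tests = (10 + 4·14 + 24)/6 = 90/6 = 15
te_Integration tests = (11 + 4·13 + 21)/6 = 84/6 = 14
te_Code review = (2 + 4·3 + 4)/6 = 18/6 = 3
te_Security audit = (5 + 4·9 + 13)/6 = 54/6 = 9
te_Staging deploy = (3 + 4·4 + 11)/6 = 30/6 = 5
te_Load testing = (4 + 4·8 + 24)/6 = 60/6 = 10
te_Documentation = (1 + 4·2 + 9)/6 = 18/6 = 3

Forward pass:
ES_Database migration = 0; EF_Database migration = 5
ES_Unit tests = 0; EF_Unit tests = 15
ES_Integration tests = max(EF_Database migration=5, EF_Unit tests=15) = 15; EF_Integration tests = 15+14 = 29
ES_Code review = max(EF_Database migration=5, EF_Unit tests=15) = 15; EF_Code review = 15+3 = 18
ES_Security audit = 15; EF_Security audit = 15+9 = 24
ES_Staging deploy = 5; EF_Staging deploy = 5+5 = 10
ES_Load testing = 18; EF_Load testing = 18+10 = 28
ES_Documentation = max(EF_Integration tests=29, EF_Security audit=24, EF_Staging deploy=10, EF_Load testing=28) = 29; EF_Documentation = 29+3 = 32
Expected project duration μ = 32 weeks. Critical path: Unit tests → Integration tests → Documentation.

Backward pass:
LF_Documentation = 32; LS_Documentation = 32−3 = 29
LF_Load testing = LS_Documentation = 29; LS_Load testing = 29−10 = 19
LF_Staging deploy = LS_Documentation = 29; LS_Staging deploy = 29−5 = 24
LF_Security audit = LS_Documentation = 29; LS_Security audit = 29−9 = 20
LF_Code review = LS_Load testing = 19; LS_Code review = 19−3 = 16
LF_Integration tests = LS_Documentation = 29; LS_Integration tests = 29−14 = 15
LF_Unit tests = min(LS_Integration tests=15, LS_Code review=16, LS_Security audit=20) = 15; LS_Unit tests = 15−15 = 0
LF_Database migration = min(LS_Integration tests=15, LS_Code review=16, LS_Staging deploy=24) = 15; LS_Database migration = 15−5 = 10
Slack_Database migration = LS_Database migration − ES_Database migration = 10 − 0 = 10

10 weeks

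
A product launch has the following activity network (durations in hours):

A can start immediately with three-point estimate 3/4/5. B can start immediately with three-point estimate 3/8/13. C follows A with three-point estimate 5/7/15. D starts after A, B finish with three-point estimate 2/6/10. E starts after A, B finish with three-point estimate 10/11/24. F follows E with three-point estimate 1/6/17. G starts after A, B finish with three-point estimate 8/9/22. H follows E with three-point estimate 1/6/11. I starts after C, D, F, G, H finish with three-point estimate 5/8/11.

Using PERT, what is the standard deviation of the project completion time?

te_A = (3 + 4·4 + 5)/6 = 24/6 = 4; σ²_A = ((5−3)/6)² = 0.111
te_B = (3 + 4·8 + 13)/6 = 48/6 = 8; σ²_B = ((13−3)/6)² = 2.778
te_C = (5 + 4·7 + 15)/6 = 48/6 = 8; σ²_C = ((15−5)/6)² = 2.778
te_D = (2 + 4·6 + 10)/6 = 36/6 = 6; σ²_D = ((10−2)/6)² = 1.778
te_E = (10 + 4·11 + 24)/6 = 78/6 = 13; σ²_E = ((24−10)/6)² = 5.444
te_F = (1 + 4·6 + 17)/6 = 42/6 = 7; σ²_F = ((17−1)/6)² = 7.111
te_G = (8 + 4·9 + 22)/6 = 66/6 = 11; σ²_G = ((22−8)/6)² = 5.444
te_H = (1 + 4·6 + 11)/6 = 36/6 = 6; σ²_H = ((11−1)/6)² = 2.778
te_I = (5 + 4·8 + 11)/6 = 48/6 = 8; σ²_I = ((11−5)/6)² = 1.000

Forward pass:
ES_A = 0; EF_A = 4
ES_B = 0; EF_B = 8
ES_C = 4; EF_C = 4+8 = 12
ES_D = max(EF_A=4, EF_B=8) = 8; EF_D = 8+6 = 14
ES_E = max(EF_A=4, EF_B=8) = 8; EF_E = 8+13 = 21
ES_F = 21; EF_F = 21+7 = 28
ES_G = max(EF_A=4, EF_B=8) = 8; EF_G = 8+11 = 19
ES_H = 21; EF_H = 21+6 = 27
ES_I = max(EF_C=12, EF_D=14, EF_F=28, EF_G=19, EF_H=27) = 28; EF_I = 28+8 = 36
Expected project duration μ = 36 hours. Critical path: B → E → F → I.

Variance along critical path = 2.778 + 5.444 + 7.111 + 1.000 = 16.333
σ = √16.333 = 4.041 hours

4.04 hours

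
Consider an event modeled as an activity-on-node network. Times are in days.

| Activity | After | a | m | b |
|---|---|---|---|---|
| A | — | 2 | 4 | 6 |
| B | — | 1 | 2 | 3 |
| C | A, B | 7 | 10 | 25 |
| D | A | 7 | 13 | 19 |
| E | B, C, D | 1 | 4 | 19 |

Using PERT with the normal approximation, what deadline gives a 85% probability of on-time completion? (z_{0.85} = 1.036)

26.8 days

te_A = (2 + 4·4 + 6)/6 = 24/6 = 4; σ²_A = ((6−2)/6)² = 0.444
te_B = (1 + 4·2 + 3)/6 = 12/6 = 2; σ²_B = ((3−1)/6)² = 0.111
te_C = (7 + 4·10 + 25)/6 = 72/6 = 12; σ²_C = ((25−7)/6)² = 9.000
te_D = (7 + 4·13 + 19)/6 = 78/6 = 13; σ²_D = ((19−7)/6)² = 4.000
te_E = (1 + 4·4 + 19)/6 = 36/6 = 6; σ²_E = ((19−1)/6)² = 9.000

Forward pass:
ES_A = 0; EF_A = 4
ES_B = 0; EF_B = 2
ES_C = max(EF_A=4, EF_B=2) = 4; EF_C = 4+12 = 16
ES_D = 4; EF_D = 4+13 = 17
ES_E = max(EF_B=2, EF_C=16, EF_D=17) = 17; EF_E = 17+6 = 23
Expected project duration μ = 23 days. Critical path: A → D → E.

Variance along critical path = 0.444 + 4.000 + 9.000 = 13.444; σ = 3.667 days.
D = μ + z·σ = 23 + 1.036·3.667 = 26.8 days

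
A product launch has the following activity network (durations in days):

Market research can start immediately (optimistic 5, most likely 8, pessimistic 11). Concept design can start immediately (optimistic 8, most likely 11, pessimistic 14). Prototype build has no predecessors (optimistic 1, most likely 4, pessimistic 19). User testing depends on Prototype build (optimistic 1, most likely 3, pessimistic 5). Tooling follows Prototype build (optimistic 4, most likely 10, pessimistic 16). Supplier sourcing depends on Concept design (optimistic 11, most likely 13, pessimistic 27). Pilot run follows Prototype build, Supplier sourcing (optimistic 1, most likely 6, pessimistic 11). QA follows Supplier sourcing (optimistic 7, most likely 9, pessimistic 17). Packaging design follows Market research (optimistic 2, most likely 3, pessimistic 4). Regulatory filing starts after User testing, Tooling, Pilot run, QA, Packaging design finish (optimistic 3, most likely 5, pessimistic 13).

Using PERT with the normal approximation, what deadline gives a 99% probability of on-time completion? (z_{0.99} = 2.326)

te_Market research = (5 + 4·8 + 11)/6 = 48/6 = 8; σ²_Market research = ((11−5)/6)² = 1.000
te_Concept design = (8 + 4·11 + 14)/6 = 66/6 = 11; σ²_Concept design = ((14−8)/6)² = 1.000
te_Prototype build = (1 + 4·4 + 19)/6 = 36/6 = 6; σ²_Prototype build = ((19−1)/6)² = 9.000
te_User testing = (1 + 4·3 + 5)/6 = 18/6 = 3; σ²_User testing = ((5−1)/6)² = 0.444
te_Tooling = (4 + 4·10 + 16)/6 = 60/6 = 10; σ²_Tooling = ((16−4)/6)² = 4.000
te_Supplier sourcing = (11 + 4·13 + 27)/6 = 90/6 = 15; σ²_Supplier sourcing = ((27−11)/6)² = 7.111
te_Pilot run = (1 + 4·6 + 11)/6 = 36/6 = 6; σ²_Pilot run = ((11−1)/6)² = 2.778
te_QA = (7 + 4·9 + 17)/6 = 60/6 = 10; σ²_QA = ((17−7)/6)² = 2.778
te_Packaging design = (2 + 4·3 + 4)/6 = 18/6 = 3; σ²_Packaging design = ((4−2)/6)² = 0.111
te_Regulatory filing = (3 + 4·5 + 13)/6 = 36/6 = 6; σ²_Regulatory filing = ((13−3)/6)² = 2.778

Forward pass:
ES_Market research = 0; EF_Market research = 8
ES_Concept design = 0; EF_Concept design = 11
ES_Prototype build = 0; EF_Prototype build = 6
ES_User testing = 6; EF_User testing = 6+3 = 9
ES_Tooling = 6; EF_Tooling = 6+10 = 16
ES_Supplier sourcing = 11; EF_Supplier sourcing = 11+15 = 26
ES_Pilot run = max(EF_Prototype build=6, EF_Supplier sourcing=26) = 26; EF_Pilot run = 26+6 = 32
ES_QA = 26; EF_QA = 26+10 = 36
ES_Packaging design = 8; EF_Packaging design = 8+3 = 11
ES_Regulatory filing = max(EF_User testing=9, EF_Tooling=16, EF_Pilot run=32, EF_QA=36, EF_Packaging design=11) = 36; EF_Regulatory filing = 36+6 = 42
Expected project duration μ = 42 days. Critical path: Concept design → Supplier sourcing → QA → Regulatory filing.

Variance along critical path = 1.000 + 7.111 + 2.778 + 2.778 = 13.667; σ = 3.697 days.
D = μ + z·σ = 42 + 2.326·3.697 = 50.6 days

50.6 days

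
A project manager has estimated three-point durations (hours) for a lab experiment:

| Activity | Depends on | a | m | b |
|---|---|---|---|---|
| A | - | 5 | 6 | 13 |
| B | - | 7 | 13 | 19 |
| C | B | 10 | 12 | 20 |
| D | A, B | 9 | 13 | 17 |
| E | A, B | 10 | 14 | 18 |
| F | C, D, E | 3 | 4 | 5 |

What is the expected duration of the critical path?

31 hours

te_A = (5 + 4·6 + 13)/6 = 42/6 = 7
te_B = (7 + 4·13 + 19)/6 = 78/6 = 13
te_C = (10 + 4·12 + 20)/6 = 78/6 = 13
te_D = (9 + 4·13 + 17)/6 = 78/6 = 13
te_E = (10 + 4·14 + 18)/6 = 84/6 = 14
te_F = (3 + 4·4 + 5)/6 = 24/6 = 4

Forward pass:
ES_A = 0; EF_A = 7
ES_B = 0; EF_B = 13
ES_C = 13; EF_C = 13+13 = 26
ES_D = max(EF_A=7, EF_B=13) = 13; EF_D = 13+13 = 26
ES_E = max(EF_A=7, EF_B=13) = 13; EF_E = 13+14 = 27
ES_F = max(EF_C=26, EF_D=26, EF_E=27) = 27; EF_F = 27+4 = 31
Expected project duration μ = 31 hours. Critical path: B → E → F.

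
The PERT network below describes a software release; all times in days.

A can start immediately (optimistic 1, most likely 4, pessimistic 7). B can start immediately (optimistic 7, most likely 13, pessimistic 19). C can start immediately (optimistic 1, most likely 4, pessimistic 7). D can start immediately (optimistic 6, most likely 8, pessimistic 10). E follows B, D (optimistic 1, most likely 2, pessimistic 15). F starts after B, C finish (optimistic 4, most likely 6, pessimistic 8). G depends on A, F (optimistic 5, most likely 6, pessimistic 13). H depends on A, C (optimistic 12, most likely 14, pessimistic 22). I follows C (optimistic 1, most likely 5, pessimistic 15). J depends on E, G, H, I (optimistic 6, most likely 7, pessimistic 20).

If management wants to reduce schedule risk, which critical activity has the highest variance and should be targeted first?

te_A = (1 + 4·4 + 7)/6 = 24/6 = 4; σ²_A = ((7−1)/6)² = 1.000
te_B = (7 + 4·13 + 19)/6 = 78/6 = 13; σ²_B = ((19−7)/6)² = 4.000
te_C = (1 + 4·4 + 7)/6 = 24/6 = 4; σ²_C = ((7−1)/6)² = 1.000
te_D = (6 + 4·8 + 10)/6 = 48/6 = 8; σ²_D = ((10−6)/6)² = 0.444
te_E = (1 + 4·2 + 15)/6 = 24/6 = 4; σ²_E = ((15−1)/6)² = 5.444
te_F = (4 + 4·6 + 8)/6 = 36/6 = 6; σ²_F = ((8−4)/6)² = 0.444
te_G = (5 + 4·6 + 13)/6 = 42/6 = 7; σ²_G = ((13−5)/6)² = 1.778
te_H = (12 + 4·14 + 22)/6 = 90/6 = 15; σ²_H = ((22−12)/6)² = 2.778
te_I = (1 + 4·5 + 15)/6 = 36/6 = 6; σ²_I = ((15−1)/6)² = 5.444
te_J = (6 + 4·7 + 20)/6 = 54/6 = 9; σ²_J = ((20−6)/6)² = 5.444

Forward pass:
ES_A = 0; EF_A = 4
ES_B = 0; EF_B = 13
ES_C = 0; EF_C = 4
ES_D = 0; EF_D = 8
ES_E = max(EF_B=13, EF_D=8) = 13; EF_E = 13+4 = 17
ES_F = max(EF_B=13, EF_C=4) = 13; EF_F = 13+6 = 19
ES_G = max(EF_A=4, EF_F=19) = 19; EF_G = 19+7 = 26
ES_H = max(EF_A=4, EF_C=4) = 4; EF_H = 4+15 = 19
ES_I = 4; EF_I = 4+6 = 10
ES_J = max(EF_E=17, EF_G=26, EF_H=19, EF_I=10) = 26; EF_J = 26+9 = 35
Expected project duration μ = 35 days. Critical path: B → F → G → J.

Variances on critical path: σ²_B=4.000, σ²_F=0.444, σ²_G=1.778, σ²_J=5.444.
Largest is σ²_J = 5.444.

J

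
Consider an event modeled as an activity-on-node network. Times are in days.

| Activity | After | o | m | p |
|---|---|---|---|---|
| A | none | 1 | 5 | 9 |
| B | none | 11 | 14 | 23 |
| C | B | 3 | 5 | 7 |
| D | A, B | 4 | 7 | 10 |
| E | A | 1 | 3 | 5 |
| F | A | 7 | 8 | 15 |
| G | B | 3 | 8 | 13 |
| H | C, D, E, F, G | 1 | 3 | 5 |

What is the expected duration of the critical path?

26 days

te_A = (1 + 4·5 + 9)/6 = 30/6 = 5
te_B = (11 + 4·14 + 23)/6 = 90/6 = 15
te_C = (3 + 4·5 + 7)/6 = 30/6 = 5
te_D = (4 + 4·7 + 10)/6 = 42/6 = 7
te_E = (1 + 4·3 + 5)/6 = 18/6 = 3
te_F = (7 + 4·8 + 15)/6 = 54/6 = 9
te_G = (3 + 4·8 + 13)/6 = 48/6 = 8
te_H = (1 + 4·3 + 5)/6 = 18/6 = 3

Forward pass:
ES_A = 0; EF_A = 5
ES_B = 0; EF_B = 15
ES_C = 15; EF_C = 15+5 = 20
ES_D = max(EF_A=5, EF_B=15) = 15; EF_D = 15+7 = 22
ES_E = 5; EF_E = 5+3 = 8
ES_F = 5; EF_F = 5+9 = 14
ES_G = 15; EF_G = 15+8 = 23
ES_H = max(EF_C=20, EF_D=22, EF_E=8, EF_F=14, EF_G=23) = 23; EF_H = 23+3 = 26
Expected project duration μ = 26 days. Critical path: B → G → H.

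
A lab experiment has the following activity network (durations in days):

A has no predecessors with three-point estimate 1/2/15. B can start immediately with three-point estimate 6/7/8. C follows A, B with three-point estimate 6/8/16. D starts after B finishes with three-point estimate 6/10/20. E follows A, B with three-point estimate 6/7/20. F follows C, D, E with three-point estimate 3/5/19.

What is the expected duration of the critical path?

te_A = (1 + 4·2 + 15)/6 = 24/6 = 4
te_B = (6 + 4·7 + 8)/6 = 42/6 = 7
te_C = (6 + 4·8 + 16)/6 = 54/6 = 9
te_D = (6 + 4·10 + 20)/6 = 66/6 = 11
te_E = (6 + 4·7 + 20)/6 = 54/6 = 9
te_F = (3 + 4·5 + 19)/6 = 42/6 = 7

Forward pass:
ES_A = 0; EF_A = 4
ES_B = 0; EF_B = 7
ES_C = max(EF_A=4, EF_B=7) = 7; EF_C = 7+9 = 16
ES_D = 7; EF_D = 7+11 = 18
ES_E = max(EF_A=4, EF_B=7) = 7; EF_E = 7+9 = 16
ES_F = max(EF_C=16, EF_D=18, EF_E=16) = 18; EF_F = 18+7 = 25
Expected project duration μ = 25 days. Critical path: B → D → F.

25 days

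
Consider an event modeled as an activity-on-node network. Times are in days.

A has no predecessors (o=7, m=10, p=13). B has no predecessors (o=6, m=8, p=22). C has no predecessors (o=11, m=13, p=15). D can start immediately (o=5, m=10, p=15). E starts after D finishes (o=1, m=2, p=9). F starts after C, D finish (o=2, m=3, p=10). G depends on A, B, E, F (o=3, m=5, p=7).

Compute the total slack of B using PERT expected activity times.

7 days

te_A = (7 + 4·10 + 13)/6 = 60/6 = 10
te_B = (6 + 4·8 + 22)/6 = 60/6 = 10
te_C = (11 + 4·13 + 15)/6 = 78/6 = 13
te_D = (5 + 4·10 + 15)/6 = 60/6 = 10
te_E = (1 + 4·2 + 9)/6 = 18/6 = 3
te_F = (2 + 4·3 + 10)/6 = 24/6 = 4
te_G = (3 + 4·5 + 7)/6 = 30/6 = 5

Forward pass:
ES_A = 0; EF_A = 10
ES_B = 0; EF_B = 10
ES_C = 0; EF_C = 13
ES_D = 0; EF_D = 10
ES_E = 10; EF_E = 10+3 = 13
ES_F = max(EF_C=13, EF_D=10) = 13; EF_F = 13+4 = 17
ES_G = max(EF_A=10, EF_B=10, EF_E=13, EF_F=17) = 17; EF_G = 17+5 = 22
Expected project duration μ = 22 days. Critical path: C → F → G.

Backward pass:
LF_G = 22; LS_G = 22−5 = 17
LF_F = LS_G = 17; LS_F = 17−4 = 13
LF_E = LS_G = 17; LS_E = 17−3 = 14
LF_D = min(LS_E=14, LS_F=13) = 13; LS_D = 13−10 = 3
LF_C = LS_F = 13; LS_C = 13−13 = 0
LF_B = LS_G = 17; LS_B = 17−10 = 7
LF_A = LS_G = 17; LS_A = 17−10 = 7
Slack_B = LS_B − ES_B = 7 − 0 = 7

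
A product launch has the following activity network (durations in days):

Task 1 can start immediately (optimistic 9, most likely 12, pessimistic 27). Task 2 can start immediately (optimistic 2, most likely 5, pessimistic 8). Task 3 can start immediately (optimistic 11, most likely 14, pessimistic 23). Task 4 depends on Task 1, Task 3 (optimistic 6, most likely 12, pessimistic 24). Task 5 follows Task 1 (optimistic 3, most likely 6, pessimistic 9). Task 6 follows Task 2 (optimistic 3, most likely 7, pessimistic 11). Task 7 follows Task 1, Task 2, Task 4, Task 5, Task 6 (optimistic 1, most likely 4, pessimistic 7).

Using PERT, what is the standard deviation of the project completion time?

te_Task 1 = (9 + 4·12 + 27)/6 = 84/6 = 14; σ²_Task 1 = ((27−9)/6)² = 9.000
te_Task 2 = (2 + 4·5 + 8)/6 = 30/6 = 5; σ²_Task 2 = ((8−2)/6)² = 1.000
te_Task 3 = (11 + 4·14 + 23)/6 = 90/6 = 15; σ²_Task 3 = ((23−11)/6)² = 4.000
te_Task 4 = (6 + 4·12 + 24)/6 = 78/6 = 13; σ²_Task 4 = ((24−6)/6)² = 9.000
te_Task 5 = (3 + 4·6 + 9)/6 = 36/6 = 6; σ²_Task 5 = ((9−3)/6)² = 1.000
te_Task 6 = (3 + 4·7 + 11)/6 = 42/6 = 7; σ²_Task 6 = ((11−3)/6)² = 1.778
te_Task 7 = (1 + 4·4 + 7)/6 = 24/6 = 4; σ²_Task 7 = ((7−1)/6)² = 1.000

Forward pass:
ES_Task 1 = 0; EF_Task 1 = 14
ES_Task 2 = 0; EF_Task 2 = 5
ES_Task 3 = 0; EF_Task 3 = 15
ES_Task 4 = max(EF_Task 1=14, EF_Task 3=15) = 15; EF_Task 4 = 15+13 = 28
ES_Task 5 = 14; EF_Task 5 = 14+6 = 20
ES_Task 6 = 5; EF_Task 6 = 5+7 = 12
ES_Task 7 = max(EF_Task 1=14, EF_Task 2=5, EF_Task 4=28, EF_Task 5=20, EF_Task 6=12) = 28; EF_Task 7 = 28+4 = 32
Expected project duration μ = 32 days. Critical path: Task 3 → Task 4 → Task 7.

Variance along critical path = 4.000 + 9.000 + 1.000 = 14.000
σ = √14.000 = 3.742 days

3.74 days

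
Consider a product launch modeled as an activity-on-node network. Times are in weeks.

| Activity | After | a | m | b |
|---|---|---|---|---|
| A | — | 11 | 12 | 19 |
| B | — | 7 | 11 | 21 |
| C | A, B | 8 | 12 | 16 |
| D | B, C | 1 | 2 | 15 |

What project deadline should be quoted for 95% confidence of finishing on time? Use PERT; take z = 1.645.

33.9 weeks

te_A = (11 + 4·12 + 19)/6 = 78/6 = 13; σ²_A = ((19−11)/6)² = 1.778
te_B = (7 + 4·11 + 21)/6 = 72/6 = 12; σ²_B = ((21−7)/6)² = 5.444
te_C = (8 + 4·12 + 16)/6 = 72/6 = 12; σ²_C = ((16−8)/6)² = 1.778
te_D = (1 + 4·2 + 15)/6 = 24/6 = 4; σ²_D = ((15−1)/6)² = 5.444

Forward pass:
ES_A = 0; EF_A = 13
ES_B = 0; EF_B = 12
ES_C = max(EF_A=13, EF_B=12) = 13; EF_C = 13+12 = 25
ES_D = max(EF_B=12, EF_C=25) = 25; EF_D = 25+4 = 29
Expected project duration μ = 29 weeks. Critical path: A → C → D.

Variance along critical path = 1.778 + 1.778 + 5.444 = 9.000; σ = 3.000 weeks.
D = μ + z·σ = 29 + 1.645·3.000 = 33.9 weeks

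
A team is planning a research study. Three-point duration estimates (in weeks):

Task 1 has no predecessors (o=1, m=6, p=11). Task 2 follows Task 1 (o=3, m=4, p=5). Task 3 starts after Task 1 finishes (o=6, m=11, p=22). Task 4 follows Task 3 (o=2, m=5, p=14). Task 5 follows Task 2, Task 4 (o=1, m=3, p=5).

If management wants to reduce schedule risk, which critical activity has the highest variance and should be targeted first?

te_Task 1 = (1 + 4·6 + 11)/6 = 36/6 = 6; σ²_Task 1 = ((11−1)/6)² = 2.778
te_Task 2 = (3 + 4·4 + 5)/6 = 24/6 = 4; σ²_Task 2 = ((5−3)/6)² = 0.111
te_Task 3 = (6 + 4·11 + 22)/6 = 72/6 = 12; σ²_Task 3 = ((22−6)/6)² = 7.111
te_Task 4 = (2 + 4·5 + 14)/6 = 36/6 = 6; σ²_Task 4 = ((14−2)/6)² = 4.000
te_Task 5 = (1 + 4·3 + 5)/6 = 18/6 = 3; σ²_Task 5 = ((5−1)/6)² = 0.444

Forward pass:
ES_Task 1 = 0; EF_Task 1 = 6
ES_Task 2 = 6; EF_Task 2 = 6+4 = 10
ES_Task 3 = 6; EF_Task 3 = 6+12 = 18
ES_Task 4 = 18; EF_Task 4 = 18+6 = 24
ES_Task 5 = max(EF_Task 2=10, EF_Task 4=24) = 24; EF_Task 5 = 24+3 = 27
Expected project duration μ = 27 weeks. Critical path: Task 1 → Task 3 → Task 4 → Task 5.

Variances on critical path: σ²_Task 1=2.778, σ²_Task 3=7.111, σ²_Task 4=4.000, σ²_Task 5=0.444.
Largest is σ²_Task 3 = 7.111.

Task 3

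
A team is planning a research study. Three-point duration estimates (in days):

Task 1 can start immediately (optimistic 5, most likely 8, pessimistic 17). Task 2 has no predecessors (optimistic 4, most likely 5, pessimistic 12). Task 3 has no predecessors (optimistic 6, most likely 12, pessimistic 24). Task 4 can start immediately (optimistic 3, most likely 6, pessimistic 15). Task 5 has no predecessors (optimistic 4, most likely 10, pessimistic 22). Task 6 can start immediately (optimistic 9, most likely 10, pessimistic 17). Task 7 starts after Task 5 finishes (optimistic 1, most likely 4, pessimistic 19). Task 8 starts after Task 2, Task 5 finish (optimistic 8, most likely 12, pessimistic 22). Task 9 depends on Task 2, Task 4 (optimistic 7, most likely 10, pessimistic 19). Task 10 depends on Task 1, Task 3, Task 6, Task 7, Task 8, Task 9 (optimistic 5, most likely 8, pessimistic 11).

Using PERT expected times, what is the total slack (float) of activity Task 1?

15 days

te_Task 1 = (5 + 4·8 + 17)/6 = 54/6 = 9
te_Task 2 = (4 + 4·5 + 12)/6 = 36/6 = 6
te_Task 3 = (6 + 4·12 + 24)/6 = 78/6 = 13
te_Task 4 = (3 + 4·6 + 15)/6 = 42/6 = 7
te_Task 5 = (4 + 4·10 + 22)/6 = 66/6 = 11
te_Task 6 = (9 + 4·10 + 17)/6 = 66/6 = 11
te_Task 7 = (1 + 4·4 + 19)/6 = 36/6 = 6
te_Task 8 = (8 + 4·12 + 22)/6 = 78/6 = 13
te_Task 9 = (7 + 4·10 + 19)/6 = 66/6 = 11
te_Task 10 = (5 + 4·8 + 11)/6 = 48/6 = 8

Forward pass:
ES_Task 1 = 0; EF_Task 1 = 9
ES_Task 2 = 0; EF_Task 2 = 6
ES_Task 3 = 0; EF_Task 3 = 13
ES_Task 4 = 0; EF_Task 4 = 7
ES_Task 5 = 0; EF_Task 5 = 11
ES_Task 6 = 0; EF_Task 6 = 11
ES_Task 7 = 11; EF_Task 7 = 11+6 = 17
ES_Task 8 = max(EF_Task 2=6, EF_Task 5=11) = 11; EF_Task 8 = 11+13 = 24
ES_Task 9 = max(EF_Task 2=6, EF_Task 4=7) = 7; EF_Task 9 = 7+11 = 18
ES_Task 10 = max(EF_Task 1=9, EF_Task 3=13, EF_Task 6=11, EF_Task 7=17, EF_Task 8=24, EF_Task 9=18) = 24; EF_Task 10 = 24+8 = 32
Expected project duration μ = 32 days. Critical path: Task 5 → Task 8 → Task 10.

Backward pass:
LF_Task 10 = 32; LS_Task 10 = 32−8 = 24
LF_Task 9 = LS_Task 10 = 24; LS_Task 9 = 24−11 = 13
LF_Task 8 = LS_Task 10 = 24; LS_Task 8 = 24−13 = 11
LF_Task 7 = LS_Task 10 = 24; LS_Task 7 = 24−6 = 18
LF_Task 6 = LS_Task 10 = 24; LS_Task 6 = 24−11 = 13
LF_Task 5 = min(LS_Task 7=18, LS_Task 8=11) = 11; LS_Task 5 = 11−11 = 0
LF_Task 4 = LS_Task 9 = 13; LS_Task 4 = 13−7 = 6
LF_Task 3 = LS_Task 10 = 24; LS_Task 3 = 24−13 = 11
LF_Task 2 = min(LS_Task 8=11, LS_Task 9=13) = 11; LS_Task 2 = 11−6 = 5
LF_Task 1 = LS_Task 10 = 24; LS_Task 1 = 24−9 = 15
Slack_Task 1 = LS_Task 1 − ES_Task 1 = 15 − 0 = 15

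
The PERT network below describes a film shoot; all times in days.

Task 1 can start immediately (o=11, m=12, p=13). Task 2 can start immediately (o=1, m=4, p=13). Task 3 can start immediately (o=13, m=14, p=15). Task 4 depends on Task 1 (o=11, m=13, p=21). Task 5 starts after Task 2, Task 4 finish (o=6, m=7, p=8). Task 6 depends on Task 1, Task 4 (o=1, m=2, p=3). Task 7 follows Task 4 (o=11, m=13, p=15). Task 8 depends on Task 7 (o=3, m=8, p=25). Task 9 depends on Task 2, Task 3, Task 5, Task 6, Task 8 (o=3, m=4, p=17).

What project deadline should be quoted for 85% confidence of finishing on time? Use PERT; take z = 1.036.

59.9 days

te_Task 1 = (11 + 4·12 + 13)/6 = 72/6 = 12; σ²_Task 1 = ((13−11)/6)² = 0.111
te_Task 2 = (1 + 4·4 + 13)/6 = 30/6 = 5; σ²_Task 2 = ((13−1)/6)² = 4.000
te_Task 3 = (13 + 4·14 + 15)/6 = 84/6 = 14; σ²_Task 3 = ((15−13)/6)² = 0.111
te_Task 4 = (11 + 4·13 + 21)/6 = 84/6 = 14; σ²_Task 4 = ((21−11)/6)² = 2.778
te_Task 5 = (6 + 4·7 + 8)/6 = 42/6 = 7; σ²_Task 5 = ((8−6)/6)² = 0.111
te_Task 6 = (1 + 4·2 + 3)/6 = 12/6 = 2; σ²_Task 6 = ((3−1)/6)² = 0.111
te_Task 7 = (11 + 4·13 + 15)/6 = 78/6 = 13; σ²_Task 7 = ((15−11)/6)² = 0.444
te_Task 8 = (3 + 4·8 + 25)/6 = 60/6 = 10; σ²_Task 8 = ((25−3)/6)² = 13.444
te_Task 9 = (3 + 4·4 + 17)/6 = 36/6 = 6; σ²_Task 9 = ((17−3)/6)² = 5.444

Forward pass:
ES_Task 1 = 0; EF_Task 1 = 12
ES_Task 2 = 0; EF_Task 2 = 5
ES_Task 3 = 0; EF_Task 3 = 14
ES_Task 4 = 12; EF_Task 4 = 12+14 = 26
ES_Task 5 = max(EF_Task 2=5, EF_Task 4=26) = 26; EF_Task 5 = 26+7 = 33
ES_Task 6 = max(EF_Task 1=12, EF_Task 4=26) = 26; EF_Task 6 = 26+2 = 28
ES_Task 7 = 26; EF_Task 7 = 26+13 = 39
ES_Task 8 = 39; EF_Task 8 = 39+10 = 49
ES_Task 9 = max(EF_Task 2=5, EF_Task 3=14, EF_Task 5=33, EF_Task 6=28, EF_Task 8=49) = 49; EF_Task 9 = 49+6 = 55
Expected project duration μ = 55 days. Critical path: Task 1 → Task 4 → Task 7 → Task 8 → Task 9.

Variance along critical path = 0.111 + 2.778 + 0.444 + 13.444 + 5.444 = 22.222; σ = 4.714 days.
D = μ + z·σ = 55 + 1.036·4.714 = 59.9 days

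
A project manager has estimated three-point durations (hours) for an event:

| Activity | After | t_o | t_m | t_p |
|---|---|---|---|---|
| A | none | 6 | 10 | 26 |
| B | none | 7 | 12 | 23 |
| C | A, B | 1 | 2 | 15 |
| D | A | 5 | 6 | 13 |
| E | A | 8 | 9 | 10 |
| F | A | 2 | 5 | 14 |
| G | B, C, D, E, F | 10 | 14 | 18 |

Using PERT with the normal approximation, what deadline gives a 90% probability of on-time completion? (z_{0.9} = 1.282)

te_A = (6 + 4·10 + 26)/6 = 72/6 = 12; σ²_A = ((26−6)/6)² = 11.111
te_B = (7 + 4·12 + 23)/6 = 78/6 = 13; σ²_B = ((23−7)/6)² = 7.111
te_C = (1 + 4·2 + 15)/6 = 24/6 = 4; σ²_C = ((15−1)/6)² = 5.444
te_D = (5 + 4·6 + 13)/6 = 42/6 = 7; σ²_D = ((13−5)/6)² = 1.778
te_E = (8 + 4·9 + 10)/6 = 54/6 = 9; σ²_E = ((10−8)/6)² = 0.111
te_F = (2 + 4·5 + 14)/6 = 36/6 = 6; σ²_F = ((14−2)/6)² = 4.000
te_G = (10 + 4·14 + 18)/6 = 84/6 = 14; σ²_G = ((18−10)/6)² = 1.778

Forward pass:
ES_A = 0; EF_A = 12
ES_B = 0; EF_B = 13
ES_C = max(EF_A=12, EF_B=13) = 13; EF_C = 13+4 = 17
ES_D = 12; EF_D = 12+7 = 19
ES_E = 12; EF_E = 12+9 = 21
ES_F = 12; EF_F = 12+6 = 18
ES_G = max(EF_B=13, EF_C=17, EF_D=19, EF_E=21, EF_F=18) = 21; EF_G = 21+14 = 35
Expected project duration μ = 35 hours. Critical path: A → E → G.

Variance along critical path = 11.111 + 0.111 + 1.778 = 13.000; σ = 3.606 hours.
D = μ + z·σ = 35 + 1.282·3.606 = 39.6 hours

39.6 hours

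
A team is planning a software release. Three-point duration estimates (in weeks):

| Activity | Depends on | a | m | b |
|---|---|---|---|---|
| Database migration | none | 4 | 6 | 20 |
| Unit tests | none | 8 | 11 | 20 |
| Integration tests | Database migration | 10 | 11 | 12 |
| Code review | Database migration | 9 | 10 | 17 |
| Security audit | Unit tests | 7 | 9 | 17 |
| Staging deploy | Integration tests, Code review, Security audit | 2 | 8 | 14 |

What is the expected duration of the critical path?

te_Database migration = (4 + 4·6 + 20)/6 = 48/6 = 8
te_Unit tests = (8 + 4·11 + 20)/6 = 72/6 = 12
te_Integration tests = (10 + 4·11 + 12)/6 = 66/6 = 11
te_Code review = (9 + 4·10 + 17)/6 = 66/6 = 11
te_Security audit = (7 + 4·9 + 17)/6 = 60/6 = 10
te_Staging deploy = (2 + 4·8 + 14)/6 = 48/6 = 8

Forward pass:
ES_Database migration = 0; EF_Database migration = 8
ES_Unit tests = 0; EF_Unit tests = 12
ES_Integration tests = 8; EF_Integration tests = 8+11 = 19
ES_Code review = 8; EF_Code review = 8+11 = 19
ES_Security audit = 12; EF_Security audit = 12+10 = 22
ES_Staging deploy = max(EF_Integration tests=19, EF_Code review=19, EF_Security audit=22) = 22; EF_Staging deploy = 22+8 = 30
Expected project duration μ = 30 weeks. Critical path: Unit tests → Security audit → Staging deploy.

30 weeks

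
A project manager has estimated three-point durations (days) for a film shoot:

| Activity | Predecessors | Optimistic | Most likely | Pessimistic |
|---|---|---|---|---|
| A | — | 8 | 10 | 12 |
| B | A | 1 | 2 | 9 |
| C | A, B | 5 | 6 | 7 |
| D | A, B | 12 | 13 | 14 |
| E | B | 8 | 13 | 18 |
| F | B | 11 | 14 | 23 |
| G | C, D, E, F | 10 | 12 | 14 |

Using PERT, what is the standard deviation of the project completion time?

te_A = (8 + 4·10 + 12)/6 = 60/6 = 10; σ²_A = ((12−8)/6)² = 0.444
te_B = (1 + 4·2 + 9)/6 = 18/6 = 3; σ²_B = ((9−1)/6)² = 1.778
te_C = (5 + 4·6 + 7)/6 = 36/6 = 6; σ²_C = ((7−5)/6)² = 0.111
te_D = (12 + 4·13 + 14)/6 = 78/6 = 13; σ²_D = ((14−12)/6)² = 0.111
te_E = (8 + 4·13 + 18)/6 = 78/6 = 13; σ²_E = ((18−8)/6)² = 2.778
te_F = (11 + 4·14 + 23)/6 = 90/6 = 15; σ²_F = ((23−11)/6)² = 4.000
te_G = (10 + 4·12 + 14)/6 = 72/6 = 12; σ²_G = ((14−10)/6)² = 0.444

Forward pass:
ES_A = 0; EF_A = 10
ES_B = 10; EF_B = 10+3 = 13
ES_C = max(EF_A=10, EF_B=13) = 13; EF_C = 13+6 = 19
ES_D = max(EF_A=10, EF_B=13) = 13; EF_D = 13+13 = 26
ES_E = 13; EF_E = 13+13 = 26
ES_F = 13; EF_F = 13+15 = 28
ES_G = max(EF_C=19, EF_D=26, EF_E=26, EF_F=28) = 28; EF_G = 28+12 = 40
Expected project duration μ = 40 days. Critical path: A → B → F → G.

Variance along critical path = 0.444 + 1.778 + 4.000 + 0.444 = 6.667
σ = √6.667 = 2.582 days

2.58 days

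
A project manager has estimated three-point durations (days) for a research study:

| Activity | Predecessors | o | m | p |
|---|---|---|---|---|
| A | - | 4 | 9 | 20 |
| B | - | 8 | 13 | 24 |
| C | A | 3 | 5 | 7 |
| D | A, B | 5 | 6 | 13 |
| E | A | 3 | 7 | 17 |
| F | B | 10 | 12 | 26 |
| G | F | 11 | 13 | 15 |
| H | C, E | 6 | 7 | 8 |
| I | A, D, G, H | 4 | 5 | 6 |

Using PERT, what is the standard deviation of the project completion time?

3.84 days

te_A = (4 + 4·9 + 20)/6 = 60/6 = 10; σ²_A = ((20−4)/6)² = 7.111
te_B = (8 + 4·13 + 24)/6 = 84/6 = 14; σ²_B = ((24−8)/6)² = 7.111
te_C = (3 + 4·5 + 7)/6 = 30/6 = 5; σ²_C = ((7−3)/6)² = 0.444
te_D = (5 + 4·6 + 13)/6 = 42/6 = 7; σ²_D = ((13−5)/6)² = 1.778
te_E = (3 + 4·7 + 17)/6 = 48/6 = 8; σ²_E = ((17−3)/6)² = 5.444
te_F = (10 + 4·12 + 26)/6 = 84/6 = 14; σ²_F = ((26−10)/6)² = 7.111
te_G = (11 + 4·13 + 15)/6 = 78/6 = 13; σ²_G = ((15−11)/6)² = 0.444
te_H = (6 + 4·7 + 8)/6 = 42/6 = 7; σ²_H = ((8−6)/6)² = 0.111
te_I = (4 + 4·5 + 6)/6 = 30/6 = 5; σ²_I = ((6−4)/6)² = 0.111

Forward pass:
ES_A = 0; EF_A = 10
ES_B = 0; EF_B = 14
ES_C = 10; EF_C = 10+5 = 15
ES_D = max(EF_A=10, EF_B=14) = 14; EF_D = 14+7 = 21
ES_E = 10; EF_E = 10+8 = 18
ES_F = 14; EF_F = 14+14 = 28
ES_G = 28; EF_G = 28+13 = 41
ES_H = max(EF_C=15, EF_E=18) = 18; EF_H = 18+7 = 25
ES_I = max(EF_A=10, EF_D=21, EF_G=41, EF_H=25) = 41; EF_I = 41+5 = 46
Expected project duration μ = 46 days. Critical path: B → F → G → I.

Variance along critical path = 7.111 + 7.111 + 0.444 + 0.111 = 14.778
σ = √14.778 = 3.844 days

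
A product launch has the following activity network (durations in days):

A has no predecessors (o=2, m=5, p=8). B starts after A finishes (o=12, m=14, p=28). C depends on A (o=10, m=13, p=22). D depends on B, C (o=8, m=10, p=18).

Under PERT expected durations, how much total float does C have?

te_A = (2 + 4·5 + 8)/6 = 30/6 = 5
te_B = (12 + 4·14 + 28)/6 = 96/6 = 16
te_C = (10 + 4·13 + 22)/6 = 84/6 = 14
te_D = (8 + 4·10 + 18)/6 = 66/6 = 11

Forward pass:
ES_A = 0; EF_A = 5
ES_B = 5; EF_B = 5+16 = 21
ES_C = 5; EF_C = 5+14 = 19
ES_D = max(EF_B=21, EF_C=19) = 21; EF_D = 21+11 = 32
Expected project duration μ = 32 days. Critical path: A → B → D.

Backward pass:
LF_D = 32; LS_D = 32−11 = 21
LF_C = LS_D = 21; LS_C = 21−14 = 7
LF_B = LS_D = 21; LS_B = 21−16 = 5
LF_A = min(LS_B=5, LS_C=7) = 5; LS_A = 5−5 = 0
Slack_C = LS_C − ES_C = 7 − 5 = 2

2 days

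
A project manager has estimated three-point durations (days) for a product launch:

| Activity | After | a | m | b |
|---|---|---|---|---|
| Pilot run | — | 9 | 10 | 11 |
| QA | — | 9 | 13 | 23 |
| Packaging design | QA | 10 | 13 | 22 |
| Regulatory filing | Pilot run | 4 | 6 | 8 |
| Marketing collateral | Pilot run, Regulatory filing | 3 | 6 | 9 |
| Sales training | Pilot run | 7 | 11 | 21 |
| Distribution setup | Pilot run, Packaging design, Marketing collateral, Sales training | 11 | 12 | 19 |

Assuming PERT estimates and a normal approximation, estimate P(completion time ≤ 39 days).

0.275

te_Pilot run = (9 + 4·10 + 11)/6 = 60/6 = 10; σ²_Pilot run = ((11−9)/6)² = 0.111
te_QA = (9 + 4·13 + 23)/6 = 84/6 = 14; σ²_QA = ((23−9)/6)² = 5.444
te_Packaging design = (10 + 4·13 + 22)/6 = 84/6 = 14; σ²_Packaging design = ((22−10)/6)² = 4.000
te_Regulatory filing = (4 + 4·6 + 8)/6 = 36/6 = 6; σ²_Regulatory filing = ((8−4)/6)² = 0.444
te_Marketing collateral = (3 + 4·6 + 9)/6 = 36/6 = 6; σ²_Marketing collateral = ((9−3)/6)² = 1.000
te_Sales training = (7 + 4·11 + 21)/6 = 72/6 = 12; σ²_Sales training = ((21−7)/6)² = 5.444
te_Distribution setup = (11 + 4·12 + 19)/6 = 78/6 = 13; σ²_Distribution setup = ((19−11)/6)² = 1.778

Forward pass:
ES_Pilot run = 0; EF_Pilot run = 10
ES_QA = 0; EF_QA = 14
ES_Packaging design = 14; EF_Packaging design = 14+14 = 28
ES_Regulatory filing = 10; EF_Regulatory filing = 10+6 = 16
ES_Marketing collateral = max(EF_Pilot run=10, EF_Regulatory filing=16) = 16; EF_Marketing collateral = 16+6 = 22
ES_Sales training = 10; EF_Sales training = 10+12 = 22
ES_Distribution setup = max(EF_Pilot run=10, EF_Packaging design=28, EF_Marketing collateral=22, EF_Sales training=22) = 28; EF_Distribution setup = 28+13 = 41
Expected project duration μ = 41 days. Critical path: QA → Packaging design → Distribution setup.

Variance along critical path = 5.444 + 4.000 + 1.778 = 11.222; σ = √11.222 = 3.350 days.
Z = (39 − 41) / 3.350 = -0.597
P(T ≤ 39) = Φ(-0.597) ≈ 0.275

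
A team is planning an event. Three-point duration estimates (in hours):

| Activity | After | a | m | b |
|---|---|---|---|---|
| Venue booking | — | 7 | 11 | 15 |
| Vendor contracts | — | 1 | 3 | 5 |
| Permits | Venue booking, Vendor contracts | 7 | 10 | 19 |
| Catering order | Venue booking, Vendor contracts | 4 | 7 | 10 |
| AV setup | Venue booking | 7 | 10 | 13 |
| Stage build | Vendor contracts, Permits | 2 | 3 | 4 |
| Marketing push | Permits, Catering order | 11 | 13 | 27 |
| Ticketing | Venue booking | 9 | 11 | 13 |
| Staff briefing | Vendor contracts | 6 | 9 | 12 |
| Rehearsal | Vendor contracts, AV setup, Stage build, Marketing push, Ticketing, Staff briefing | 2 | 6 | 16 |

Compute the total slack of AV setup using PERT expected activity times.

te_Venue booking = (7 + 4·11 + 15)/6 = 66/6 = 11
te_Vendor contracts = (1 + 4·3 + 5)/6 = 18/6 = 3
te_Permits = (7 + 4·10 + 19)/6 = 66/6 = 11
te_Catering order = (4 + 4·7 + 10)/6 = 42/6 = 7
te_AV setup = (7 + 4·10 + 13)/6 = 60/6 = 10
te_Stage build = (2 + 4·3 + 4)/6 = 18/6 = 3
te_Marketing push = (11 + 4·13 + 27)/6 = 90/6 = 15
te_Ticketing = (9 + 4·11 + 13)/6 = 66/6 = 11
te_Staff briefing = (6 + 4·9 + 12)/6 = 54/6 = 9
te_Rehearsal = (2 + 4·6 + 16)/6 = 42/6 = 7

Forward pass:
ES_Venue booking = 0; EF_Venue booking = 11
ES_Vendor contracts = 0; EF_Vendor contracts = 3
ES_Permits = max(EF_Venue booking=11, EF_Vendor contracts=3) = 11; EF_Permits = 11+11 = 22
ES_Catering order = max(EF_Venue booking=11, EF_Vendor contracts=3) = 11; EF_Catering order = 11+7 = 18
ES_AV setup = 11; EF_AV setup = 11+10 = 21
ES_Stage build = max(EF_Vendor contracts=3, EF_Permits=22) = 22; EF_Stage build = 22+3 = 25
ES_Marketing push = max(EF_Permits=22, EF_Catering order=18) = 22; EF_Marketing push = 22+15 = 37
ES_Ticketing = 11; EF_Ticketing = 11+11 = 22
ES_Staff briefing = 3; EF_Staff briefing = 3+9 = 12
ES_Rehearsal = max(EF_Vendor contracts=3, EF_AV setup=21, EF_Stage build=25, EF_Marketing push=37, EF_Ticketing=22, EF_Staff briefing=12) = 37; EF_Rehearsal = 37+7 = 44
Expected project duration μ = 44 hours. Critical path: Venue booking → Permits → Marketing push → Rehearsal.

Backward pass:
LF_Rehearsal = 44; LS_Rehearsal = 44−7 = 37
LF_Staff briefing = LS_Rehearsal = 37; LS_Staff briefing = 37−9 = 28
LF_Ticketing = LS_Rehearsal = 37; LS_Ticketing = 37−11 = 26
LF_Marketing push = LS_Rehearsal = 37; LS_Marketing push = 37−15 = 22
LF_Stage build = LS_Rehearsal = 37; LS_Stage build = 37−3 = 34
LF_AV setup = LS_Rehearsal = 37; LS_AV setup = 37−10 = 27
LF_Catering order = LS_Marketing push = 22; LS_Catering order = 22−7 = 15
LF_Permits = min(LS_Stage build=34, LS_Marketing push=22) = 22; LS_Permits = 22−11 = 11
LF_Vendor contracts = min(LS_Permits=11, LS_Catering order=15, LS_Stage build=34, LS_Staff briefing=28, LS_Rehearsal=37) = 11; LS_Vendor contracts = 11−3 = 8
LF_Venue booking = min(LS_Permits=11, LS_Catering order=15, LS_AV setup=27, LS_Ticketing=26) = 11; LS_Venue booking = 11−11 = 0
Slack_AV setup = LS_AV setup − ES_AV setup = 27 − 11 = 16

16 hours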